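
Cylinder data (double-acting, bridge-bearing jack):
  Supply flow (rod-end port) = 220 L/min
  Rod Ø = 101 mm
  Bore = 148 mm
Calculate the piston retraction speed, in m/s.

Rod-side annular area A_ann = π/4 × (148² − 101²) = 9192 mm^2
Flow into the rod-end port fills the annular volume.
v = Q / A

v ≈ 0.399 m/s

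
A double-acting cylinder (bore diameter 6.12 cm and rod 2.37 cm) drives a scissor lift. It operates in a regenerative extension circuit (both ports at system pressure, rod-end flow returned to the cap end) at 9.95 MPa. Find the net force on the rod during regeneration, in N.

F ≈ 4390 N

With equal pressure on both faces, forces on the annular region cancel; the net push is pressure × rod cross-section.
Rod cross-section A_rod = π/4 × (2.37 cm)² = 4.412 cm^2
F = P × A_rod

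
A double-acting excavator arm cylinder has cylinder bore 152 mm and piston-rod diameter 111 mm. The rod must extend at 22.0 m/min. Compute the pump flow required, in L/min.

Cap-side area A_cap = π/4 × (152 mm)² = 18150 mm^2
Q = A × v

Q ≈ 399 L/min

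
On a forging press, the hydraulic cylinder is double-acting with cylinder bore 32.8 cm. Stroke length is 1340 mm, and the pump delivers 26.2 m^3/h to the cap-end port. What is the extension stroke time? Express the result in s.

t ≈ 15.6 s

Cap-side area A_cap = π/4 × (32.8 cm)² = 845.0 cm^2
Swept volume V = A × L; t = V / Q = A·L / Q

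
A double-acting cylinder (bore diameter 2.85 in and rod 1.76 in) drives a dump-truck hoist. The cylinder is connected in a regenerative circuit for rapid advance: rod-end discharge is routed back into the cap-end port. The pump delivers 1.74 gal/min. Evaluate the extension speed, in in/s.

In regeneration the rod-end outflow joins the pump flow into the cap end, so the net volume the pump must supply per unit advance equals the rod cross-section area.
Rod cross-section A_rod = π/4 × (1.76 in)² = 2.433 in^2
v = Q_pump / A_rod

v ≈ 2.75 in/s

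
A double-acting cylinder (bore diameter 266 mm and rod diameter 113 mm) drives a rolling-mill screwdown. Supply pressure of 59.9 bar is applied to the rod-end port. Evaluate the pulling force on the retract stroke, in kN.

F ≈ 273 kN

Rod-side annular area A_ann = π/4 × (266² − 113²) = 45540 mm^2
On retraction the pressure acts on the annular area (bore minus rod).
F = P × A_ann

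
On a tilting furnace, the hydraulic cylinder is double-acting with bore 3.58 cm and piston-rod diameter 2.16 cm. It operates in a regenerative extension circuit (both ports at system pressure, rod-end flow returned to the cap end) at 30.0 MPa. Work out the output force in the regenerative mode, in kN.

With equal pressure on both faces, forces on the annular region cancel; the net push is pressure × rod cross-section.
Rod cross-section A_rod = π/4 × (2.16 cm)² = 3.664 cm^2
F = P × A_rod

F ≈ 11.0 kN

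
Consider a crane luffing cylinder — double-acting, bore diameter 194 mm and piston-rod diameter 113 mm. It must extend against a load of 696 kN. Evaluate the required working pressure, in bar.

P ≈ 235 bar

Cap-side area A_cap = π/4 × (194 mm)² = 29560 mm^2
P = F / A = 696 kN / A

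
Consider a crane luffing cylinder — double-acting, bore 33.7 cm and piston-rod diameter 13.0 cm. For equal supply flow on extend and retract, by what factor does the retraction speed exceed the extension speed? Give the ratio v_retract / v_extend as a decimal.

Cap-side area A_cap = π/4 × (33.7 cm)² = 892.0 cm^2
Rod-side annular area A_ann = π/4 × (33.7² − 13.0²) = 759.2 cm^2
For equal Q, v ∝ 1/A, so v_ret/v_ext = A_cap/A_ann.

v_ret/v_ext ≈ 1.17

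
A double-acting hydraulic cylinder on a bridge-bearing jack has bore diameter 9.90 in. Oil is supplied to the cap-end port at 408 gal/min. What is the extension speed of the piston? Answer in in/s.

v ≈ 20.4 in/s

Cap-side area A_cap = π/4 × (9.90 in)² = 76.98 in^2
v = Q / A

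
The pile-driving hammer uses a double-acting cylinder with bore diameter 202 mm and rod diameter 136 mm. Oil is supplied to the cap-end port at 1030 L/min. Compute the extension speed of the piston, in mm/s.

Cap-side area A_cap = π/4 × (202 mm)² = 32050 mm^2
v = Q / A

v ≈ 536 mm/s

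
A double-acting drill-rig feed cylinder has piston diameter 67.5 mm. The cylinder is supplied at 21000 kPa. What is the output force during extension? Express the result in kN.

F ≈ 75.1 kN

Cap-side area A_cap = π/4 × (67.5 mm)² = 3578 mm^2
F = P × A_cap = 21000 kPa × A_cap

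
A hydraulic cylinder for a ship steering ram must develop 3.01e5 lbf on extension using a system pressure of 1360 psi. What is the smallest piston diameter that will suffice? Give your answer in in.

D ≈ 16.8 in

Extension force acts on the full piston face: F = P × (π/4)D².
D = √(4F / (πP)) = √(4 × 3.01e5 lbf / (π × 1360 psi))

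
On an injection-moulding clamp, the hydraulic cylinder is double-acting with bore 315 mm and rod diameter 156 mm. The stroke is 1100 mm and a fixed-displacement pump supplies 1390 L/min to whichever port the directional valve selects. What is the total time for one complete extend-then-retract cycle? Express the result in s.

Cap-side area A_cap = π/4 × (315 mm)² = 77930 mm^2
Rod-side annular area A_ann = π/4 × (315² − 156²) = 58820 mm^2
t_ext = A_cap·L/Q = 3.700 s
t_ret = A_ann·L/Q = 2.793 s
t_cycle = t_ext + t_ret

t ≈ 6.49 s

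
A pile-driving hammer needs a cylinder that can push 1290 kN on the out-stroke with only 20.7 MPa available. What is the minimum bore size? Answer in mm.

Extension force acts on the full piston face: F = P × (π/4)D².
D = √(4F / (πP)) = √(4 × 1290 kN / (π × 20.7 MPa))

D ≈ 282 mm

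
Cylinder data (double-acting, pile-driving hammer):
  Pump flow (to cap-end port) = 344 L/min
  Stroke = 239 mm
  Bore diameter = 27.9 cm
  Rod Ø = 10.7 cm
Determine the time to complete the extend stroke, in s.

t ≈ 2.55 s

Cap-side area A_cap = π/4 × (27.9 cm)² = 611.4 cm^2
Swept volume V = A × L; t = V / Q = A·L / Q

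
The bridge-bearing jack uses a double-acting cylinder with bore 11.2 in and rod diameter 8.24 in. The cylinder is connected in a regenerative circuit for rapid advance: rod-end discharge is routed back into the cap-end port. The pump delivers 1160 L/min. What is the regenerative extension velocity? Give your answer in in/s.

In regeneration the rod-end outflow joins the pump flow into the cap end, so the net volume the pump must supply per unit advance equals the rod cross-section area.
Rod cross-section A_rod = π/4 × (8.24 in)² = 53.33 in^2
v = Q_pump / A_rod

v ≈ 22.1 in/s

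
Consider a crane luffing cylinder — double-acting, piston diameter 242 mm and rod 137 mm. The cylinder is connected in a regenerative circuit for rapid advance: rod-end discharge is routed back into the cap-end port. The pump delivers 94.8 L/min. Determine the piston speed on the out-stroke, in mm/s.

v ≈ 107 mm/s

In regeneration the rod-end outflow joins the pump flow into the cap end, so the net volume the pump must supply per unit advance equals the rod cross-section area.
Rod cross-section A_rod = π/4 × (137 mm)² = 14740 mm^2
v = Q_pump / A_rod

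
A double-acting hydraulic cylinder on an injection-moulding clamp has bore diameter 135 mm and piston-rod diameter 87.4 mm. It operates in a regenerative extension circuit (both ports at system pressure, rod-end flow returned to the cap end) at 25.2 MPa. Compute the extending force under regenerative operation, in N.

F ≈ 1.51e5 N

With equal pressure on both faces, forces on the annular region cancel; the net push is pressure × rod cross-section.
Rod cross-section A_rod = π/4 × (87.4 mm)² = 5999 mm^2
F = P × A_rod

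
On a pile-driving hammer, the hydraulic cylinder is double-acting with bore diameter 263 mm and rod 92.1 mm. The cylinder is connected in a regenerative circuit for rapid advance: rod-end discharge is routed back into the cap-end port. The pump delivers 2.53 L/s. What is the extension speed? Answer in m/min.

In regeneration the rod-end outflow joins the pump flow into the cap end, so the net volume the pump must supply per unit advance equals the rod cross-section area.
Rod cross-section A_rod = π/4 × (92.1 mm)² = 6662 mm^2
v = Q_pump / A_rod

v ≈ 22.8 m/min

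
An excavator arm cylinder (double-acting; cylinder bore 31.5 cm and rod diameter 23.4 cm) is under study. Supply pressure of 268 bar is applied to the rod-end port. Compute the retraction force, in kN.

Rod-side annular area A_ann = π/4 × (31.5² − 23.4²) = 349.3 cm^2
On retraction the pressure acts on the annular area (bore minus rod).
F = P × A_ann

F ≈ 936 kN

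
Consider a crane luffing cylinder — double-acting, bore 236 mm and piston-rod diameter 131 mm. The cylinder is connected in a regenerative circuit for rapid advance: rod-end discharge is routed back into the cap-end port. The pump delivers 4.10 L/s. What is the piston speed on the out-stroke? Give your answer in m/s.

v ≈ 0.304 m/s

In regeneration the rod-end outflow joins the pump flow into the cap end, so the net volume the pump must supply per unit advance equals the rod cross-section area.
Rod cross-section A_rod = π/4 × (131 mm)² = 13480 mm^2
v = Q_pump / A_rod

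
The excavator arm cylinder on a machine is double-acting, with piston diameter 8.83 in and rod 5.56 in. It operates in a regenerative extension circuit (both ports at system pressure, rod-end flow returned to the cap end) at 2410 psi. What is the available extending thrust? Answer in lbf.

With equal pressure on both faces, forces on the annular region cancel; the net push is pressure × rod cross-section.
Rod cross-section A_rod = π/4 × (5.56 in)² = 24.28 in^2
F = P × A_rod

F ≈ 58500 lbf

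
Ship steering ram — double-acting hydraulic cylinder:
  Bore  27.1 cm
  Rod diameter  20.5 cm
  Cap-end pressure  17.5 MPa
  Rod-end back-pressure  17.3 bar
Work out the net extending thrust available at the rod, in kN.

Cap-side area A_cap = π/4 × (27.1 cm)² = 576.8 cm^2
Rod-side annular area A_ann = π/4 × (27.1² − 20.5²) = 246.7 cm^2
Net thrust = P_cap·A_cap − P_rod·A_ann = 1009 kN − 42.69 kN

F ≈ 967 kN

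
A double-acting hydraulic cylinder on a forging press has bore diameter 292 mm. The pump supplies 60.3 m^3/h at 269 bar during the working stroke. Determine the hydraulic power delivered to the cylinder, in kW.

W ≈ 451 kW

Hydraulic power = P × Q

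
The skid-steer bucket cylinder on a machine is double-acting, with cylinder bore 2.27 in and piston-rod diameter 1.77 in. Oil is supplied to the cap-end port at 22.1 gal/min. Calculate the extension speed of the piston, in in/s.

Cap-side area A_cap = π/4 × (2.27 in)² = 4.047 in^2
v = Q / A

v ≈ 21.0 in/s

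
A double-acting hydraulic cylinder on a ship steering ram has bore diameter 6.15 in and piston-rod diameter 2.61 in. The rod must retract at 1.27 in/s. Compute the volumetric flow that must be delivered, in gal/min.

Q ≈ 8.03 gal/min

Rod-side annular area A_ann = π/4 × (6.15² − 2.61²) = 24.36 in^2
Q = A × v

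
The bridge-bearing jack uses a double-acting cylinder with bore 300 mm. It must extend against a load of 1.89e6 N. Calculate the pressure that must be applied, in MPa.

P ≈ 26.7 MPa

Cap-side area A_cap = π/4 × (300 mm)² = 70690 mm^2
P = F / A = 1.89e6 N / A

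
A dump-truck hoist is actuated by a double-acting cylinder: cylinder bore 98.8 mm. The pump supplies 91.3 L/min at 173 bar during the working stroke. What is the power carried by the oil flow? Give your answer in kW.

Hydraulic power = P × Q

W ≈ 26.3 kW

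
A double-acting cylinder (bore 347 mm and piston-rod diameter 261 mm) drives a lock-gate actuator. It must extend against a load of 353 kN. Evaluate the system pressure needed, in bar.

P ≈ 37.3 bar

Cap-side area A_cap = π/4 × (347 mm)² = 94570 mm^2
P = F / A = 353 kN / A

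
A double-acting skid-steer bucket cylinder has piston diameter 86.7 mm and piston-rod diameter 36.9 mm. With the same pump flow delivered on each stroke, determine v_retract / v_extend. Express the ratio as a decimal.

v_ret/v_ext ≈ 1.22

Cap-side area A_cap = π/4 × (86.7 mm)² = 5904 mm^2
Rod-side annular area A_ann = π/4 × (86.7² − 36.9²) = 4834 mm^2
For equal Q, v ∝ 1/A, so v_ret/v_ext = A_cap/A_ann.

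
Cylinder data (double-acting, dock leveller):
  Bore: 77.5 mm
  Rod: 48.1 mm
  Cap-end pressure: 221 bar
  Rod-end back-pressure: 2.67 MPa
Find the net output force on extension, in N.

Cap-side area A_cap = π/4 × (77.5 mm)² = 4717 mm^2
Rod-side annular area A_ann = π/4 × (77.5² − 48.1²) = 2900 mm^2
Net thrust = P_cap·A_cap − P_rod·A_ann = 1.043e5 N − 7744 N

F ≈ 96500 N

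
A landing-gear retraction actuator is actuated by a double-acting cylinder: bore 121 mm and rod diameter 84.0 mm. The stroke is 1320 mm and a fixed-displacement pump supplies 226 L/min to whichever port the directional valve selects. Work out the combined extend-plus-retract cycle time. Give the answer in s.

t ≈ 6.12 s

Cap-side area A_cap = π/4 × (121 mm)² = 11500 mm^2
Rod-side annular area A_ann = π/4 × (121² − 84.0²) = 5957 mm^2
t_ext = A_cap·L/Q = 4.030 s
t_ret = A_ann·L/Q = 2.088 s
t_cycle = t_ext + t_ret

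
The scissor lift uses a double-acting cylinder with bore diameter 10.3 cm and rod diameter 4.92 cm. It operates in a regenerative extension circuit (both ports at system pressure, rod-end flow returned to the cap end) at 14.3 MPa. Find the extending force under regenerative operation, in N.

F ≈ 27200 N

With equal pressure on both faces, forces on the annular region cancel; the net push is pressure × rod cross-section.
Rod cross-section A_rod = π/4 × (4.92 cm)² = 19.01 cm^2
F = P × A_rod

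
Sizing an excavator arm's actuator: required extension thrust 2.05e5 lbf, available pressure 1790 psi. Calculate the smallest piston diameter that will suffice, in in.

Extension force acts on the full piston face: F = P × (π/4)D².
D = √(4F / (πP)) = √(4 × 2.05e5 lbf / (π × 1790 psi))

D ≈ 12.1 in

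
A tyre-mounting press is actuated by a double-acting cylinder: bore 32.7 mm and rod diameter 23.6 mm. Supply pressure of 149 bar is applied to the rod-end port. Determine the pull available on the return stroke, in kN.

F ≈ 6.00 kN

Rod-side annular area A_ann = π/4 × (32.7² − 23.6²) = 402.4 mm^2
On retraction the pressure acts on the annular area (bore minus rod).
F = P × A_ann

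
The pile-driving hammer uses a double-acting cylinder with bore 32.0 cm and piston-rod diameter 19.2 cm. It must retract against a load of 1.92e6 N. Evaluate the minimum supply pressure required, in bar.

Rod-side annular area A_ann = π/4 × (32.0² − 19.2²) = 514.7 cm^2
Retraction: pressure acts on the annular area.
P = F / A = 1.92e6 N / A

P ≈ 373 bar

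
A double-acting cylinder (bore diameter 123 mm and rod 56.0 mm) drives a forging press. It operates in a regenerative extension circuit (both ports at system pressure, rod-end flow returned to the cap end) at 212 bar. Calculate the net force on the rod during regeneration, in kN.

F ≈ 52.2 kN

With equal pressure on both faces, forces on the annular region cancel; the net push is pressure × rod cross-section.
Rod cross-section A_rod = π/4 × (56.0 mm)² = 2463 mm^2
F = P × A_rod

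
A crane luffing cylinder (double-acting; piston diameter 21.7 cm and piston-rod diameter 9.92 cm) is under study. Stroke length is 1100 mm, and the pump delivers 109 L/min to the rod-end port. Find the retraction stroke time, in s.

Rod-side annular area A_ann = π/4 × (21.7² − 9.92²) = 292.5 cm^2
Swept volume V = A × L; t = V / Q = A·L / Q

t ≈ 17.7 s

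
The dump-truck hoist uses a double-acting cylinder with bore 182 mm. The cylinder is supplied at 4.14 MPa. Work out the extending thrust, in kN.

F ≈ 108 kN

Cap-side area A_cap = π/4 × (182 mm)² = 26020 mm^2
F = P × A_cap = 4.14 MPa × A_cap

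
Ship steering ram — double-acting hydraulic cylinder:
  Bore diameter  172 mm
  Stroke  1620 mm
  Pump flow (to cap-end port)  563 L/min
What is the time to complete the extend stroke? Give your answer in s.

Cap-side area A_cap = π/4 × (172 mm)² = 23240 mm^2
Swept volume V = A × L; t = V / Q = A·L / Q

t ≈ 4.01 s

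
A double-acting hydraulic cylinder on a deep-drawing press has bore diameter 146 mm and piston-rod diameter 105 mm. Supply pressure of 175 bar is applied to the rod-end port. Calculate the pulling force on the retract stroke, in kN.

F ≈ 141 kN

Rod-side annular area A_ann = π/4 × (146² − 105²) = 8083 mm^2
On retraction the pressure acts on the annular area (bore minus rod).
F = P × A_ann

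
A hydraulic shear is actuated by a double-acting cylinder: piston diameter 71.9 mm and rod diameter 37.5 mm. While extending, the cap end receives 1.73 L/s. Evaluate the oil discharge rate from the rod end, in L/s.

Cap-side area A_cap = π/4 × (71.9 mm)² = 4060 mm^2
Rod-side annular area A_ann = π/4 × (71.9² − 37.5²) = 2956 mm^2
Piston speed v = Q_in/A_cap; rod-end outflow Q_out = v × A_ann = Q_in × A_ann/A_cap.

Q_out ≈ 1.26 L/s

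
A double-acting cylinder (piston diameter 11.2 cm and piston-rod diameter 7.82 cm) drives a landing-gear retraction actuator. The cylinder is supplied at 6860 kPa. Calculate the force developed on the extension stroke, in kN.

Cap-side area A_cap = π/4 × (11.2 cm)² = 98.52 cm^2
F = P × A_cap = 6860 kPa × A_cap

F ≈ 67.6 kN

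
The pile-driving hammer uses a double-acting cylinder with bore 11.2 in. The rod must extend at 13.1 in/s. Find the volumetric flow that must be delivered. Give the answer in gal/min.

Q ≈ 335 gal/min

Cap-side area A_cap = π/4 × (11.2 in)² = 98.52 in^2
Q = A × v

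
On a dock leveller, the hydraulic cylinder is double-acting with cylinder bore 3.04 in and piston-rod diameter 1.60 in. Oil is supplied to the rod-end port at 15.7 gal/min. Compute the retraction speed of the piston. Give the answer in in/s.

Rod-side annular area A_ann = π/4 × (3.04² − 1.60²) = 5.248 in^2
Flow into the rod-end port fills the annular volume.
v = Q / A

v ≈ 11.5 in/s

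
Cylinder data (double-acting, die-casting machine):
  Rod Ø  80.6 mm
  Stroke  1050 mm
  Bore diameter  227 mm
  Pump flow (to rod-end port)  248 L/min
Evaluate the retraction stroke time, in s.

t ≈ 8.98 s

Rod-side annular area A_ann = π/4 × (227² − 80.6²) = 35370 mm^2
Swept volume V = A × L; t = V / Q = A·L / Q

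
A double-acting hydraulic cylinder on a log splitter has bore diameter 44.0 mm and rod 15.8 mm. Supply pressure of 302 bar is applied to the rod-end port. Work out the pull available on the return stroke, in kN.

F ≈ 40.0 kN

Rod-side annular area A_ann = π/4 × (44.0² − 15.8²) = 1324 mm^2
On retraction the pressure acts on the annular area (bore minus rod).
F = P × A_ann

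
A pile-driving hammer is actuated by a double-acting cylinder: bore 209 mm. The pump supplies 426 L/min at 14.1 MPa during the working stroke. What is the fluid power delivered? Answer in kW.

W ≈ 100 kW

Hydraulic power = P × Q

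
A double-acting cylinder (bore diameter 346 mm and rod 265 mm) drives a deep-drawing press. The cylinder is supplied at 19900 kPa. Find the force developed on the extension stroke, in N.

Cap-side area A_cap = π/4 × (346 mm)² = 94020 mm^2
F = P × A_cap = 19900 kPa × A_cap

F ≈ 1.87e6 N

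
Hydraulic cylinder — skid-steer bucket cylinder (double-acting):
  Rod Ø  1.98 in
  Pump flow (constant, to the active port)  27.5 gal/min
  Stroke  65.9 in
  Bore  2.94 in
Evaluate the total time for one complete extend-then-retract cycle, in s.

Cap-side area A_cap = π/4 × (2.94 in)² = 6.789 in^2
Rod-side annular area A_ann = π/4 × (2.94² − 1.98²) = 3.710 in^2
t_ext = A_cap·L/Q = 4.225 s
t_ret = A_ann·L/Q = 2.309 s
t_cycle = t_ext + t_ret

t ≈ 6.53 s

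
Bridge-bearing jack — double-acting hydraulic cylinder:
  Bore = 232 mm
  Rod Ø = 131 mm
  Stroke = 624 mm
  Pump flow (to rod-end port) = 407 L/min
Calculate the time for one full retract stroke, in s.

t ≈ 2.65 s

Rod-side annular area A_ann = π/4 × (232² − 131²) = 28800 mm^2
Swept volume V = A × L; t = V / Q = A·L / Q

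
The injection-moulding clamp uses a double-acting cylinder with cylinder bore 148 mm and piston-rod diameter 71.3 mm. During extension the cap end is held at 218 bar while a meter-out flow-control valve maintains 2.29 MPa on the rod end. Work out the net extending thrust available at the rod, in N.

F ≈ 3.45e5 N

Cap-side area A_cap = π/4 × (148 mm)² = 17200 mm^2
Rod-side annular area A_ann = π/4 × (148² − 71.3²) = 13210 mm^2
Net thrust = P_cap·A_cap − P_rod·A_ann = 3.750e5 N − 30250 N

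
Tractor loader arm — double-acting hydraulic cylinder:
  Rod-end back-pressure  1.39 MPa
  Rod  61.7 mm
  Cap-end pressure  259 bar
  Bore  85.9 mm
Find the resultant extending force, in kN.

Cap-side area A_cap = π/4 × (85.9 mm)² = 5795 mm^2
Rod-side annular area A_ann = π/4 × (85.9² − 61.7²) = 2805 mm^2
Net thrust = P_cap·A_cap − P_rod·A_ann = 150.1 kN − 3.899 kN

F ≈ 146 kN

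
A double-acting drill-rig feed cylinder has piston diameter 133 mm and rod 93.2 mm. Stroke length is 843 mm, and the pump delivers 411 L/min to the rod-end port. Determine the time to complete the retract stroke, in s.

Rod-side annular area A_ann = π/4 × (133² − 93.2²) = 7071 mm^2
Swept volume V = A × L; t = V / Q = A·L / Q

t ≈ 0.870 s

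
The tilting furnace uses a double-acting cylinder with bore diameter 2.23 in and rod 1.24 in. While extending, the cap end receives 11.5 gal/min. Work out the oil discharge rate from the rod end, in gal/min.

Cap-side area A_cap = π/4 × (2.23 in)² = 3.906 in^2
Rod-side annular area A_ann = π/4 × (2.23² − 1.24²) = 2.698 in^2
Piston speed v = Q_in/A_cap; rod-end outflow Q_out = v × A_ann = Q_in × A_ann/A_cap.

Q_out ≈ 7.94 gal/min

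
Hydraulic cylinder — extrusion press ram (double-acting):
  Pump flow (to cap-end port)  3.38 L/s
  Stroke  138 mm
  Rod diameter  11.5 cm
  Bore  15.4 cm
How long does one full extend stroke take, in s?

Cap-side area A_cap = π/4 × (15.4 cm)² = 186.3 cm^2
Swept volume V = A × L; t = V / Q = A·L / Q

t ≈ 0.760 s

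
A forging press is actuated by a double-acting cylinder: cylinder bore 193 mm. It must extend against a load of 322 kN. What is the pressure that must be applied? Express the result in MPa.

P ≈ 11.0 MPa

Cap-side area A_cap = π/4 × (193 mm)² = 29260 mm^2
P = F / A = 322 kN / A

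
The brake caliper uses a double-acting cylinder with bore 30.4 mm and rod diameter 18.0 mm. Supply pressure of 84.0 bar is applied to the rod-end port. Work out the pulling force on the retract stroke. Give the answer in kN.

F ≈ 3.96 kN

Rod-side annular area A_ann = π/4 × (30.4² − 18.0²) = 471.4 mm^2
On retraction the pressure acts on the annular area (bore minus rod).
F = P × A_ann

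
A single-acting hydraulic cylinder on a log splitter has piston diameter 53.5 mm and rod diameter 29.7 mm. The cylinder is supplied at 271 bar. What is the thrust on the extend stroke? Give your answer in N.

Cap-side area A_cap = π/4 × (53.5 mm)² = 2248 mm^2
F = P × A_cap = 271 bar × A_cap

F ≈ 60900 N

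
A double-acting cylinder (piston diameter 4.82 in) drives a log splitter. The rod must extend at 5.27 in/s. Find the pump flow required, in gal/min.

Cap-side area A_cap = π/4 × (4.82 in)² = 18.25 in^2
Q = A × v

Q ≈ 25.0 gal/min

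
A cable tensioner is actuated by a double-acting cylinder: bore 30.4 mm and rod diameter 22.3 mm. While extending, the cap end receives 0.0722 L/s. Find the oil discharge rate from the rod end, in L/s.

Q_out ≈ 0.0333 L/s

Cap-side area A_cap = π/4 × (30.4 mm)² = 725.8 mm^2
Rod-side annular area A_ann = π/4 × (30.4² − 22.3²) = 335.3 mm^2
Piston speed v = Q_in/A_cap; rod-end outflow Q_out = v × A_ann = Q_in × A_ann/A_cap.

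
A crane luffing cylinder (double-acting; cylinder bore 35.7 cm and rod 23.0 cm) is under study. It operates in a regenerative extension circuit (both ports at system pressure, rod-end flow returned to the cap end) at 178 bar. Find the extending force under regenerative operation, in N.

F ≈ 7.40e5 N

With equal pressure on both faces, forces on the annular region cancel; the net push is pressure × rod cross-section.
Rod cross-section A_rod = π/4 × (23.0 cm)² = 415.5 cm^2
F = P × A_rod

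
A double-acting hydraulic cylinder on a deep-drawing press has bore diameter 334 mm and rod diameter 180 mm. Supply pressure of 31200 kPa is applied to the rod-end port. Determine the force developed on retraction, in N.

Rod-side annular area A_ann = π/4 × (334² − 180²) = 62170 mm^2
On retraction the pressure acts on the annular area (bore minus rod).
F = P × A_ann

F ≈ 1.94e6 N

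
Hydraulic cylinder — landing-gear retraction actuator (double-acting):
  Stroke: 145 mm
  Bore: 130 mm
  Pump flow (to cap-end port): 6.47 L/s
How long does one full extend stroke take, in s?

Cap-side area A_cap = π/4 × (130 mm)² = 13270 mm^2
Swept volume V = A × L; t = V / Q = A·L / Q

t ≈ 0.297 s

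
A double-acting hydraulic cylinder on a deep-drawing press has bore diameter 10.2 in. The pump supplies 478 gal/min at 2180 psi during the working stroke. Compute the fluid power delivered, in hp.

W ≈ 608 hp

Hydraulic power = P × Q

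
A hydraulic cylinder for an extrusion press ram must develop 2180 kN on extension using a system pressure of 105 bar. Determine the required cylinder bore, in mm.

D ≈ 514 mm

Extension force acts on the full piston face: F = P × (π/4)D².
D = √(4F / (πP)) = √(4 × 2180 kN / (π × 105 bar))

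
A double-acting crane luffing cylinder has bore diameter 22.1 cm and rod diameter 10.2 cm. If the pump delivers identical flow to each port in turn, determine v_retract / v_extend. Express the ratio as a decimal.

v_ret/v_ext ≈ 1.27

Cap-side area A_cap = π/4 × (22.1 cm)² = 383.6 cm^2
Rod-side annular area A_ann = π/4 × (22.1² − 10.2²) = 301.9 cm^2
For equal Q, v ∝ 1/A, so v_ret/v_ext = A_cap/A_ann.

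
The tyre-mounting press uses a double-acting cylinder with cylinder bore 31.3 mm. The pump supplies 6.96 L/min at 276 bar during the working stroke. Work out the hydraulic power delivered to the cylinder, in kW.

W ≈ 3.20 kW

Hydraulic power = P × Q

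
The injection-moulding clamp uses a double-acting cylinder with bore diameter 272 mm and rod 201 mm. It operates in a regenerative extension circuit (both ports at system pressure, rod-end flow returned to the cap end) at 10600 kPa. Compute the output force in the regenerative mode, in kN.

F ≈ 336 kN

With equal pressure on both faces, forces on the annular region cancel; the net push is pressure × rod cross-section.
Rod cross-section A_rod = π/4 × (201 mm)² = 31730 mm^2
F = P × A_rod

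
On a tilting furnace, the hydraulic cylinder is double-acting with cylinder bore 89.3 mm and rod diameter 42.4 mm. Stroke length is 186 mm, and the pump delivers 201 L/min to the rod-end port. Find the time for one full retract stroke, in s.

Rod-side annular area A_ann = π/4 × (89.3² − 42.4²) = 4851 mm^2
Swept volume V = A × L; t = V / Q = A·L / Q

t ≈ 0.269 s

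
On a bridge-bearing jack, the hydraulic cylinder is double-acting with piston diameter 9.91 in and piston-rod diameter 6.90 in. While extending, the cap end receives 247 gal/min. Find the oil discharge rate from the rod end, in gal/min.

Cap-side area A_cap = π/4 × (9.91 in)² = 77.13 in^2
Rod-side annular area A_ann = π/4 × (9.91² − 6.90²) = 39.74 in^2
Piston speed v = Q_in/A_cap; rod-end outflow Q_out = v × A_ann = Q_in × A_ann/A_cap.

Q_out ≈ 127 gal/min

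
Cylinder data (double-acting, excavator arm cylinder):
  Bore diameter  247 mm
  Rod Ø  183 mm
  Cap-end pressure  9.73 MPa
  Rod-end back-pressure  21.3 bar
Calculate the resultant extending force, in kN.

Cap-side area A_cap = π/4 × (247 mm)² = 47920 mm^2
Rod-side annular area A_ann = π/4 × (247² − 183²) = 21610 mm^2
Net thrust = P_cap·A_cap − P_rod·A_ann = 466.2 kN − 46.04 kN

F ≈ 420 kN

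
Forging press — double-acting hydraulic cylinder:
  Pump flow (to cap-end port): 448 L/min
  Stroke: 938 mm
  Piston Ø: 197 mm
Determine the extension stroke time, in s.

t ≈ 3.83 s

Cap-side area A_cap = π/4 × (197 mm)² = 30480 mm^2
Swept volume V = A × L; t = V / Q = A·L / Q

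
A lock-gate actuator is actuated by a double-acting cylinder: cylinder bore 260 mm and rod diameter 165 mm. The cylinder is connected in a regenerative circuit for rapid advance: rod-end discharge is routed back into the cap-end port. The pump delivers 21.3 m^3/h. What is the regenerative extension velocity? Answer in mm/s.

v ≈ 277 mm/s

In regeneration the rod-end outflow joins the pump flow into the cap end, so the net volume the pump must supply per unit advance equals the rod cross-section area.
Rod cross-section A_rod = π/4 × (165 mm)² = 21380 mm^2
v = Q_pump / A_rod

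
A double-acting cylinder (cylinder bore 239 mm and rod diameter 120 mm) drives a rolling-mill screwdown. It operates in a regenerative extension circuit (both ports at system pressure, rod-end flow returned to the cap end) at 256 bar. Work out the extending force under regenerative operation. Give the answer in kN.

F ≈ 290 kN

With equal pressure on both faces, forces on the annular region cancel; the net push is pressure × rod cross-section.
Rod cross-section A_rod = π/4 × (120 mm)² = 11310 mm^2
F = P × A_rod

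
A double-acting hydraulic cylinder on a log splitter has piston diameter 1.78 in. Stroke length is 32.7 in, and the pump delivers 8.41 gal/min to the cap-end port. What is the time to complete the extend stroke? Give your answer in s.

Cap-side area A_cap = π/4 × (1.78 in)² = 2.488 in^2
Swept volume V = A × L; t = V / Q = A·L / Q

t ≈ 2.51 s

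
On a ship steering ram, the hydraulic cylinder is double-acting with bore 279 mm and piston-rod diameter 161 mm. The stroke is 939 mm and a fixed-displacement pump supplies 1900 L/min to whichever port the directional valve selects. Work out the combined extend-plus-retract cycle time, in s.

t ≈ 3.02 s

Cap-side area A_cap = π/4 × (279 mm)² = 61140 mm^2
Rod-side annular area A_ann = π/4 × (279² − 161²) = 40780 mm^2
t_ext = A_cap·L/Q = 1.813 s
t_ret = A_ann·L/Q = 1.209 s
t_cycle = t_ext + t_ret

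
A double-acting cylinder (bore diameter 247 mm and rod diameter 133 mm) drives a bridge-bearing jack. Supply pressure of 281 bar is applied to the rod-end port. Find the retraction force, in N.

Rod-side annular area A_ann = π/4 × (247² − 133²) = 34020 mm^2
On retraction the pressure acts on the annular area (bore minus rod).
F = P × A_ann

F ≈ 9.56e5 N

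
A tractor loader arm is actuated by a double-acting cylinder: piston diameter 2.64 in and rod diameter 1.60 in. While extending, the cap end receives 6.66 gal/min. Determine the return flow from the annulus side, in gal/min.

Q_out ≈ 4.21 gal/min

Cap-side area A_cap = π/4 × (2.64 in)² = 5.474 in^2
Rod-side annular area A_ann = π/4 × (2.64² − 1.60²) = 3.463 in^2
Piston speed v = Q_in/A_cap; rod-end outflow Q_out = v × A_ann = Q_in × A_ann/A_cap.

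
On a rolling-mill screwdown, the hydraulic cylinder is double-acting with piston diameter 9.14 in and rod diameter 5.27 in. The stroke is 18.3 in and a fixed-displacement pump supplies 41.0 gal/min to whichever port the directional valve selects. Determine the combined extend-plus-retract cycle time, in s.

t ≈ 12.7 s

Cap-side area A_cap = π/4 × (9.14 in)² = 65.61 in^2
Rod-side annular area A_ann = π/4 × (9.14² − 5.27²) = 43.80 in^2
t_ext = A_cap·L/Q = 7.607 s
t_ret = A_ann·L/Q = 5.078 s
t_cycle = t_ext + t_ret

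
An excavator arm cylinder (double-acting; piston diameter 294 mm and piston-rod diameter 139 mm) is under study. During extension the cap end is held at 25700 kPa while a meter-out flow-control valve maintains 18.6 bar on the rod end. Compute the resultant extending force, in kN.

Cap-side area A_cap = π/4 × (294 mm)² = 67890 mm^2
Rod-side annular area A_ann = π/4 × (294² − 139²) = 52710 mm^2
Net thrust = P_cap·A_cap − P_rod·A_ann = 1745 kN − 98.04 kN

F ≈ 1650 kN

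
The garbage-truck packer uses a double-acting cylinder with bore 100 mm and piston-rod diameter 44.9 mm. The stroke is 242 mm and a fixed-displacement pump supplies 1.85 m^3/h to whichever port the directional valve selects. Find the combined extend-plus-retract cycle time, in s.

t ≈ 6.65 s

Cap-side area A_cap = π/4 × (100 mm)² = 7854 mm^2
Rod-side annular area A_ann = π/4 × (100² − 44.9²) = 6271 mm^2
t_ext = A_cap·L/Q = 3.699 s
t_ret = A_ann·L/Q = 2.953 s
t_cycle = t_ext + t_ret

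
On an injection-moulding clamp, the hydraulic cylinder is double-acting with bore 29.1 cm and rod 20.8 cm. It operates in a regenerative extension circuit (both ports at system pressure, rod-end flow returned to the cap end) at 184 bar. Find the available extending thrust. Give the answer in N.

F ≈ 6.25e5 N

With equal pressure on both faces, forces on the annular region cancel; the net push is pressure × rod cross-section.
Rod cross-section A_rod = π/4 × (20.8 cm)² = 339.8 cm^2
F = P × A_rod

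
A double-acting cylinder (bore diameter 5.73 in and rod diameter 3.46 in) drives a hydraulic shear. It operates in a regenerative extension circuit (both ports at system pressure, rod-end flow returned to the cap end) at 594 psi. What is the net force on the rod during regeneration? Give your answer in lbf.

With equal pressure on both faces, forces on the annular region cancel; the net push is pressure × rod cross-section.
Rod cross-section A_rod = π/4 × (3.46 in)² = 9.402 in^2
F = P × A_rod

F ≈ 5590 lbf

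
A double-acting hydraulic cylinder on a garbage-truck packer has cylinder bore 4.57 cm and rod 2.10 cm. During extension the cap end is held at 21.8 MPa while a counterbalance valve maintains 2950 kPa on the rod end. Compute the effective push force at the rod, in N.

F ≈ 31900 N

Cap-side area A_cap = π/4 × (4.57 cm)² = 16.40 cm^2
Rod-side annular area A_ann = π/4 × (4.57² − 2.10²) = 12.94 cm^2
Net thrust = P_cap·A_cap − P_rod·A_ann = 35760 N − 3817 N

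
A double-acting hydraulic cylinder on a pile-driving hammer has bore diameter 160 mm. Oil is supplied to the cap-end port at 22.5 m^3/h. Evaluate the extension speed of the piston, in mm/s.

Cap-side area A_cap = π/4 × (160 mm)² = 20110 mm^2
v = Q / A

v ≈ 311 mm/s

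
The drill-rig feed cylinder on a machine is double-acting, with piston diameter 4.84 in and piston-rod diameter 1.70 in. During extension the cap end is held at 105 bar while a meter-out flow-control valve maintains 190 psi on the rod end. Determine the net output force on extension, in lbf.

F ≈ 25000 lbf

Cap-side area A_cap = π/4 × (4.84 in)² = 18.40 in^2
Rod-side annular area A_ann = π/4 × (4.84² − 1.70²) = 16.13 in^2
Net thrust = P_cap·A_cap − P_rod·A_ann = 28020 lbf − 3064 lbf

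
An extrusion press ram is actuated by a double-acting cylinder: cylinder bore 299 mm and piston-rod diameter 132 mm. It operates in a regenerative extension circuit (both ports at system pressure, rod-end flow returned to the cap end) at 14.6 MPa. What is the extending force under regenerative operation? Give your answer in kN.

F ≈ 200 kN

With equal pressure on both faces, forces on the annular region cancel; the net push is pressure × rod cross-section.
Rod cross-section A_rod = π/4 × (132 mm)² = 13680 mm^2
F = P × A_rod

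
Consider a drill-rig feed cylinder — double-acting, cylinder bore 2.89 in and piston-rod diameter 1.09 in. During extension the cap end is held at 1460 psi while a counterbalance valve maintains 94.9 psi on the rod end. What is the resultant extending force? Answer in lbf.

F ≈ 9040 lbf

Cap-side area A_cap = π/4 × (2.89 in)² = 6.560 in^2
Rod-side annular area A_ann = π/4 × (2.89² − 1.09²) = 5.627 in^2
Net thrust = P_cap·A_cap − P_rod·A_ann = 9577 lbf − 534.0 lbf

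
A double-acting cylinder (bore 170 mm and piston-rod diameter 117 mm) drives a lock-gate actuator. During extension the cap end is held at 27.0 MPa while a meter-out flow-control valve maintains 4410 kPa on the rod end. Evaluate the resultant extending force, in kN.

Cap-side area A_cap = π/4 × (170 mm)² = 22700 mm^2
Rod-side annular area A_ann = π/4 × (170² − 117²) = 11950 mm^2
Net thrust = P_cap·A_cap − P_rod·A_ann = 612.8 kN − 52.68 kN

F ≈ 560 kN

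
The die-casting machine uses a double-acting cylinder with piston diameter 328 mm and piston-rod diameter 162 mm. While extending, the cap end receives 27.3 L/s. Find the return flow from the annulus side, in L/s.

Cap-side area A_cap = π/4 × (328 mm)² = 84500 mm^2
Rod-side annular area A_ann = π/4 × (328² − 162²) = 63880 mm^2
Piston speed v = Q_in/A_cap; rod-end outflow Q_out = v × A_ann = Q_in × A_ann/A_cap.

Q_out ≈ 20.6 L/s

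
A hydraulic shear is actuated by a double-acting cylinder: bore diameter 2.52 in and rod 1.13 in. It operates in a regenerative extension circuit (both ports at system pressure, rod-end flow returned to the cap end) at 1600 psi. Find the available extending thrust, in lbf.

F ≈ 1600 lbf

With equal pressure on both faces, forces on the annular region cancel; the net push is pressure × rod cross-section.
Rod cross-section A_rod = π/4 × (1.13 in)² = 1.003 in^2
F = P × A_rod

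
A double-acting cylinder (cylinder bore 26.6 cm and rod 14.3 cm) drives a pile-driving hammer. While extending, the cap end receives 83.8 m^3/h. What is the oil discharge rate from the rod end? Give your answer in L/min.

Cap-side area A_cap = π/4 × (26.6 cm)² = 555.7 cm^2
Rod-side annular area A_ann = π/4 × (26.6² − 14.3²) = 395.1 cm^2
Piston speed v = Q_in/A_cap; rod-end outflow Q_out = v × A_ann = Q_in × A_ann/A_cap.

Q_out ≈ 993 L/min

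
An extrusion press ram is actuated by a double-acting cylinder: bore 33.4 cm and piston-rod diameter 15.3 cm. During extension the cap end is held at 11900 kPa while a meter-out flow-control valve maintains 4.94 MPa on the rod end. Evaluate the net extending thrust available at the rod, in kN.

F ≈ 701 kN

Cap-side area A_cap = π/4 × (33.4 cm)² = 876.2 cm^2
Rod-side annular area A_ann = π/4 × (33.4² − 15.3²) = 692.3 cm^2
Net thrust = P_cap·A_cap − P_rod·A_ann = 1043 kN − 342.0 kN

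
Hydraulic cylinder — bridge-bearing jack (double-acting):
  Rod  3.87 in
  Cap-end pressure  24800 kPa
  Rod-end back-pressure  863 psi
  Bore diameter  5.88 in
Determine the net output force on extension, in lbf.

Cap-side area A_cap = π/4 × (5.88 in)² = 27.15 in^2
Rod-side annular area A_ann = π/4 × (5.88² − 3.87²) = 15.39 in^2
Net thrust = P_cap·A_cap − P_rod·A_ann = 97670 lbf − 13280 lbf

F ≈ 84400 lbf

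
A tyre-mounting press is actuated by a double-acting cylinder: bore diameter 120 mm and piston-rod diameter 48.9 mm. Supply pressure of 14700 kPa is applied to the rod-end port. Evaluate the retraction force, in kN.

Rod-side annular area A_ann = π/4 × (120² − 48.9²) = 9432 mm^2
On retraction the pressure acts on the annular area (bore minus rod).
F = P × A_ann

F ≈ 139 kN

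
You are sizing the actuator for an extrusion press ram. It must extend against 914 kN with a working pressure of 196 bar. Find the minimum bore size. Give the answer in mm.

D ≈ 244 mm

Extension force acts on the full piston face: F = P × (π/4)D².
D = √(4F / (πP)) = √(4 × 914 kN / (π × 196 bar))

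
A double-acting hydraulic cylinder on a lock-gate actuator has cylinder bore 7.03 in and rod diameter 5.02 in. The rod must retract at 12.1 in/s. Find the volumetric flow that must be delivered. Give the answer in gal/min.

Q ≈ 59.8 gal/min

Rod-side annular area A_ann = π/4 × (7.03² − 5.02²) = 19.02 in^2
Q = A × v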